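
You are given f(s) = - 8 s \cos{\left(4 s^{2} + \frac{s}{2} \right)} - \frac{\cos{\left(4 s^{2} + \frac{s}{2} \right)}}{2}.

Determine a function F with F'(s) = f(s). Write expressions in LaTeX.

The substitution u = 4 s^{2} + \frac{s}{2} works: f is exactly (dF/du)*(du/ds) for that inner function.
Check: d/ds[- \sin{\left(4 s^{2} + \frac{s}{2} \right)}] = - 8 s \cos{\left(4 s^{2} + \frac{s}{2} \right)} - \frac{\cos{\left(4 s^{2} + \frac{s}{2} \right)}}{2} = f(s).

An antiderivative is F(s) = - \sin{\left(4 s^{2} + \frac{s}{2} \right)}.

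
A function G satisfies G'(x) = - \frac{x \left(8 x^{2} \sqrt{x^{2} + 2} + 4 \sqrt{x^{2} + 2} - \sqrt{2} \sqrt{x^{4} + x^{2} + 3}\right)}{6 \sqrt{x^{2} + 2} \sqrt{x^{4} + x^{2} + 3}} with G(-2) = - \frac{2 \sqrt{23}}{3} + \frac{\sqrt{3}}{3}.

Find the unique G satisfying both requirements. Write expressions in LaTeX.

Whatever form G(x) takes, its d/dx must return the stated G'(x).
A general antiderivative is \frac{\sqrt{\frac{x^{2}}{2} + 1}}{3} - \frac{2 \sqrt{x^{4} + x^{2} + 3}}{3} + C.
The condition gives C = - \frac{2 \sqrt{23}}{3} + \frac{\sqrt{3}}{3} - (- \frac{2 \sqrt{23}}{3} + \frac{\sqrt{3}}{3}) = 0.
So G(x) = \frac{\sqrt{\frac{x^{2}}{2} + 1}}{3} - \frac{2 \sqrt{x^{4} + x^{2} + 3}}{3}.
Check: d/dx[\frac{\sqrt{\frac{x^{2}}{2} + 1}}{3} - \frac{2 \sqrt{x^{4} + x^{2} + 3}}{3}] = \frac{- 8 x^{3} \sqrt{x^{2} + 2} - 4 x \sqrt{x^{2} + 2} + \sqrt{2} x \sqrt{x^{4} + x^{2} + 3}}{6 \sqrt{x^{2} + 2} \sqrt{x^{4} + x^{2} + 3}}, which equals G'(x).

G(x) = \frac{\sqrt{\frac{x^{2}}{2} + 1}}{3} - \frac{2 \sqrt{x^{4} + x^{2} + 3}}{3}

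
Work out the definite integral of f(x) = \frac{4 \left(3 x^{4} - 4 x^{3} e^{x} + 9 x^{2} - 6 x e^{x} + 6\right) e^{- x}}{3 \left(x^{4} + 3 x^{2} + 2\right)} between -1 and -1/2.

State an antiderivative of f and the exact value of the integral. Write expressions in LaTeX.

Antiderivative: F(x) = \frac{\left(- 4 e^{x} \log{\left(\frac{x^{4}}{2} + \frac{3 x^{2}}{2} + 1 \right)} - 12\right) e^{- x}}{3}; value = - 4 e^{\frac{1}{2}} - \frac{4 \log{\left(\frac{45}{32} \right)}}{3} + \frac{4 \log{\left(3 \right)}}{3} + 4 e

A first test for any F(x): its x-derivative must equal f(x) identically.
F(x) = \frac{\left(- 4 e^{x} \log{\left(\frac{x^{4}}{2} + \frac{3 x^{2}}{2} + 1 \right)} - 12\right) e^{- x}}{3} is an antiderivative of f.
Check: d/dx[\frac{\left(- 4 e^{x} \log{\left(\frac{x^{4}}{2} + \frac{3 x^{2}}{2} + 1 \right)} - 12\right) e^{- x}}{3}] = \frac{12 x^{4} - 16 x^{3} e^{x} + 36 x^{2} - 24 x e^{x} + 24}{3 x^{4} e^{x} + 9 x^{2} e^{x} + 6 e^{x}}, which equals f(x).
F(-1/2) = - 4 e^{\frac{1}{2}} - \frac{4 \log{\left(\frac{45}{32} \right)}}{3}; F(-1) = - 4 e - \frac{4 \log{\left(3 \right)}}{3}.
Integral = F(-1/2) - F(-1) = - 4 e^{\frac{1}{2}} - \frac{4 \log{\left(\frac{45}{32} \right)}}{3} + \frac{4 \log{\left(3 \right)}}{3} + 4 e.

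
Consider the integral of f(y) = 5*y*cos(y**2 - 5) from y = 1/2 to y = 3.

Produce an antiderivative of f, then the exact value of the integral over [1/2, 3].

Antiderivative: F(y) = 5*sin(y**2 - 5)/2; value = 5*sin(19/4)/2 + 5*sin(4)/2

The substitution u = y**2 - 5 works: f is exactly (dF/du)*(du/dy) for that inner function.
F(y) = 5*sin(y**2 - 5)/2 is an antiderivative of f.
Check: d/dy[5*sin(y**2 - 5)/2] = 5*y*cos(y**2 - 5) = f(y).
F(3) = 5*sin(4)/2; F(1/2) = -5*sin(19/4)/2.
Integral = F(3) - F(1/2) = 5*sin(19/4)/2 + 5*sin(4)/2.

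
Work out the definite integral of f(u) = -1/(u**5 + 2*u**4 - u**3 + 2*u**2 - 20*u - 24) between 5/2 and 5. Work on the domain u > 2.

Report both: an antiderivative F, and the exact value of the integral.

The denominator factors as (u - 2)*(u + 1)*(u + 3)*(u**2 + 4); partial fractions split f into directly integrable pieces: -(9*u - 14)/(520*(u**2 + 4)) - 1/(130*(u + 3)) + 1/(30*(u + 1)) - 1/(120*(u - 2)).
F(u) = (-26*log(u - 2) + 104*log(u + 1) - 24*log(u + 3) - 27*log(u**2 + 4) + 42*atan(u/2))/3120 is an antiderivative of f.
Check: d/du[(-26*log(u - 2) + 104*log(u + 1) - 24*log(u + 3) - 27*log(u**2 + 4) + 42*atan(u/2))/3120] = -1/(u**5 + 2*u**4 - u**3 + 2*u**2 - 20*u - 24) = f(u).
F(5) = -9*log(29)/1040 - log(8)/130 - log(3)/120 + 7*atan(5/2)/520 + log(6)/30; F(5/2) = -9*log(41/4)/1040 - log(11/2)/130 + log(2)/120 + 7*atan(5/4)/520 + log(7/2)/30.
Integral = F(5) - F(5/2) = -log(7/2)/30 - 9*log(29)/1040 - log(8)/130 - 7*atan(5/4)/520 - log(3)/120 - log(2)/120 + log(11/2)/130 + 7*atan(5/2)/520 + 9*log(41/4)/1040 + log(6)/30.

Antiderivative: F(u) = (-26*log(u - 2) + 104*log(u + 1) - 24*log(u + 3) - 27*log(u**2 + 4) + 42*atan(u/2))/3120; value = -log(7/2)/30 - 9*log(29)/1040 - log(8)/130 - 7*atan(5/4)/520 - log(3)/120 - log(2)/120 + log(11/2)/130 + 7*atan(5/2)/520 + 9*log(41/4)/1040 + log(6)/30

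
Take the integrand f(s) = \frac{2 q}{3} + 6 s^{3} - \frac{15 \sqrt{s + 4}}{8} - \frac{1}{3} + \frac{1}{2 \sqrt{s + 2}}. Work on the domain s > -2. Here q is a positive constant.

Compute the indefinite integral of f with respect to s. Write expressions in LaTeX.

Integrate term by term and add the pieces.
Check: d/ds[\frac{2 q s}{3} + \frac{3 s^{4}}{2} - \frac{s}{3} + \sqrt{s + 2} - \frac{5 \left(s + 4\right)^{\frac{3}{2}}}{4}] = \frac{16 q \sqrt{s + 2} + 144 s^{3} \sqrt{s + 2} - 45 \sqrt{s + 2} \sqrt{s + 4} - 8 \sqrt{s + 2} + 12}{24 \sqrt{s + 2}}, which equals f(s).

F(s) = \frac{2 q s}{3} + \frac{3 s^{4}}{2} - \frac{s}{3} + \sqrt{s + 2} - \frac{5 \left(s + 4\right)^{\frac{3}{2}}}{4} + C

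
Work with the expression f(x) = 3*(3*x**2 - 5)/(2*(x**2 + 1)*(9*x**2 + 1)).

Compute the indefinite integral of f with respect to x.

F(x) = -3*(-atan(x) + 2*atan(3*x))/2 + C

Whatever form F(x) takes, F'(x) = f(x) is non-negotiable.
Check: d/dx[-3*(-atan(x) + 2*atan(3*x))/2] = (9*x**2 - 15)/(18*x**4 + 20*x**2 + 2), which equals f(x).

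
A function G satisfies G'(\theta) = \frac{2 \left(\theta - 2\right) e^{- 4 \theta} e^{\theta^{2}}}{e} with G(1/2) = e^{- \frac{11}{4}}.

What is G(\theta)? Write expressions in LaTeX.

G(\theta) = e^{\theta^{2} - 4 \theta - 1}

G'(\theta) matches the chain-rule pattern g'(h)*h' with inner function h(\theta) = \theta^{2} - 4 \theta - 1; substituting u = h(\theta) collapses the integral.
A general antiderivative is e^{\theta^{2} - 4 \theta - 1} + C.
The condition gives C = e^{- \frac{11}{4}} - (e^{- \frac{11}{4}}) = 0.
So G(\theta) = e^{\theta^{2} - 4 \theta - 1}.
Check: d/d\theta[e^{\theta^{2} - 4 \theta - 1}] = \frac{\left(2 \theta - 4\right) e^{- 4 \theta} e^{\theta^{2}}}{e}, which equals G'(\theta).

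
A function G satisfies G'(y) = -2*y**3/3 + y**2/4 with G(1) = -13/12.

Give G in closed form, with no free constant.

The integrand splits into summands that can be handled one at a time.
A general antiderivative is -y**4/6 + y**3/12 + C.
The condition gives C = -13/12 - (-1/12) = -1.
So G(y) = (-2*y**4 + y**3 - 12)/12.
Check: d/dy[(-2*y**4 + y**3 - 12)/12] = -2*y**3/3 + y**2/4 = G'(y).

G(y) = (-2*y**4 + y**3 - 12)/12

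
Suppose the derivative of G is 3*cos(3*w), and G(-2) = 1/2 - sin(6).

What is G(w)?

G(w) = sin(3*w) + 1/2

A candidate passes only if d/dw[G] lands on the given G'(w) exactly.
A general antiderivative is sin(3*w) + C.
The condition gives C = 1/2 - sin(6) - (-sin(6)) = 1/2.
So G(w) = sin(3*w) + 1/2.
Check: d/dw[sin(3*w) + 1/2] = 3*cos(3*w) = G'(w).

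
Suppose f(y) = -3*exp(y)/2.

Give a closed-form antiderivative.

A first test for any F(y): its y-derivative must equal f(y) identically.
Check: d/dy[-3*exp(y)/2] = -3*exp(y)/2 = f(y).

An antiderivative is F(y) = -3*exp(y)/2.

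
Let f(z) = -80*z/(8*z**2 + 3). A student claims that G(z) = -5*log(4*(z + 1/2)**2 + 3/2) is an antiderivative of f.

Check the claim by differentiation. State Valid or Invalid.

Invalid: d/dz[G] - f = (320*z**2 + 160*z - 120)/(64*z**4 + 64*z**3 + 64*z**2 + 24*z + 15), which is not 0.

d/dz[G] = (-80*z - 40)/(8*z**2 + 8*z + 5)
d/dz[G] - f(z) = (320*z**2 + 160*z - 120)/(64*z**4 + 64*z**3 + 64*z**2 + 24*z + 15) != 0.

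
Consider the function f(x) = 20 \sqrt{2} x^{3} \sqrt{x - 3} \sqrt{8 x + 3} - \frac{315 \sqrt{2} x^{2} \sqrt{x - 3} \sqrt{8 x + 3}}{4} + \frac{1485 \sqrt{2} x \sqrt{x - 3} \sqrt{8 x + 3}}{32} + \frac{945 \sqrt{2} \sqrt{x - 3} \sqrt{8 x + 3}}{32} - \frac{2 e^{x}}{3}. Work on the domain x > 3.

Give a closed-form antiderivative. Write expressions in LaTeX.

An antiderivative is F(x) = 8 x^{4} \sqrt{x - 3} \sqrt{4 x + \frac{3}{2}} - 42 x^{3} \sqrt{x - 3} \sqrt{4 x + \frac{3}{2}} + \frac{297 x^{2} \sqrt{x - 3} \sqrt{4 x + \frac{3}{2}}}{8} + \frac{189 x \sqrt{x - 3} \sqrt{4 x + \frac{3}{2}}}{4} + \frac{81 \sqrt{x - 3} \sqrt{4 x + \frac{3}{2}}}{8} - \frac{2 e^{x}}{3}.

Integrate term by term and add the pieces.
Check: d/dx[8 x^{4} \sqrt{x - 3} \sqrt{4 x + \frac{3}{2}} - 42 x^{3} \sqrt{x - 3} \sqrt{4 x + \frac{3}{2}} + \frac{297 x^{2} \sqrt{x - 3} \sqrt{4 x + \frac{3}{2}}}{8} + \frac{189 x \sqrt{x - 3} \sqrt{4 x + \frac{3}{2}}}{4} + \frac{81 \sqrt{x - 3} \sqrt{4 x + \frac{3}{2}}}{8} - \frac{2 e^{x}}{3}] = \frac{15360 \sqrt{2} x^{5} - 100800 \sqrt{2} x^{4} + 177120 \sqrt{2} x^{3} - 2835 \sqrt{2} x^{2} - 99630 \sqrt{2} x - 64 \sqrt{x - 3} \sqrt{8 x + 3} e^{x} - 25515 \sqrt{2}}{96 \sqrt{x - 3} \sqrt{8 x + 3}}, which equals f(x).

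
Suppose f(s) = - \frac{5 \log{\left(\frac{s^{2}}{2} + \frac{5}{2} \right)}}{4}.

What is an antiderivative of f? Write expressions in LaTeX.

An antiderivative is F(s) = - \frac{5 s \log{\left(\frac{s^{2}}{2} + \frac{5}{2} \right)}}{4} + \frac{5 s}{2} - \frac{5 \sqrt{5} \operatorname{atan}{\left(\frac{\sqrt{5} s}{5} \right)}}{2}.

Whatever form F(s) takes, F'(s) = f(s) is non-negotiable.
Check: d/ds[- \frac{5 s \log{\left(\frac{s^{2}}{2} + \frac{5}{2} \right)}}{4} + \frac{5 s}{2} - \frac{5 \sqrt{5} \operatorname{atan}{\left(\frac{\sqrt{5} s}{5} \right)}}{2}] = - \frac{5 \log{\left(s^{2} + 5 \right)}}{4} + \frac{5 \log{\left(2 \right)}}{4}, which equals f(s).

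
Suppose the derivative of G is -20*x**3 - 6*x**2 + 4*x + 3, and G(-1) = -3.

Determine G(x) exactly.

G(x) = -5*x**4 - 2*x**3 + 2*x**2 + 3*x + 1

The integrand splits into summands that can be handled one at a time.
A general antiderivative is -5*x**4 - 2*x**3 + 2*x**2 + 3*x - 1 + C.
The condition gives C = -3 - (-5) = 2.
So G(x) = -5*x**4 - 2*x**3 + 2*x**2 + 3*x + 1.
Check: d/dx[-5*x**4 - 2*x**3 + 2*x**2 + 3*x + 1] = -20*x**3 - 6*x**2 + 4*x + 3 = G'(x).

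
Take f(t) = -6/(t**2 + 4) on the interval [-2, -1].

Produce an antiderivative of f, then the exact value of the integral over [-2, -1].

Antiderivative: F(t) = -3*atan(t/2); value = -3*pi/4 + 3*atan(1/2)

Differentiate the proposed F(t) back; it has to land on f(t) exactly.
F(t) = -3*atan(t/2) is an antiderivative of f.
Check: d/dt[-3*atan(t/2)] = -6/(t**2 + 4) = f(t).
F(-1) = 3*atan(1/2); F(-2) = 3*pi/4.
Integral = F(-1) - F(-2) = -3*pi/4 + 3*atan(1/2).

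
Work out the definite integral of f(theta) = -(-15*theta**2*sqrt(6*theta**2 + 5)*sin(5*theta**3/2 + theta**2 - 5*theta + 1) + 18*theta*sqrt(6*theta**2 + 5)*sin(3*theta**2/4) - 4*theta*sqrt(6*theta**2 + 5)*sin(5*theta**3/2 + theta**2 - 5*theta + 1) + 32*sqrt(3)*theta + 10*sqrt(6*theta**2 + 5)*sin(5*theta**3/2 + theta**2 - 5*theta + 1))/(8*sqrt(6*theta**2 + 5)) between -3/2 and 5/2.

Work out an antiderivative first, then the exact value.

Antiderivative: F(theta) = -2*sqrt(2*theta**2 + 5/3) + 3*cos(3*theta**2/4)/2 - cos(5*theta**3/2 + theta**2 - 5*theta + 1)/4; value = -sqrt(510)/3 + cos(37/16)/4 + 3*cos(75/16)/2 - 3*cos(27/16)/2 - cos(541/16)/4 + sqrt(222)/3

Differentiate the proposed F(theta) back; it has to land on f(theta) exactly.
F(theta) = -2*sqrt(2*theta**2 + 5/3) + 3*cos(3*theta**2/4)/2 - cos(5*theta**3/2 + theta**2 - 5*theta + 1)/4 is an antiderivative of f.
Check: d/dtheta[-2*sqrt(2*theta**2 + 5/3) + 3*cos(3*theta**2/4)/2 - cos(5*theta**3/2 + theta**2 - 5*theta + 1)/4] = (15*theta**2*sqrt(6*theta**2 + 5)*sin(5*theta**3/2 + theta**2 - 5*theta + 1) - 18*theta*sqrt(6*theta**2 + 5)*sin(3*theta**2/4) + 4*theta*sqrt(6*theta**2 + 5)*sin(5*theta**3/2 + theta**2 - 5*theta + 1) - 32*sqrt(3)*theta - 10*sqrt(6*theta**2 + 5)*sin(5*theta**3/2 + theta**2 - 5*theta + 1))/(8*sqrt(6*theta**2 + 5)), which equals f(theta).
F(5/2) = -sqrt(510)/3 + 3*cos(75/16)/2 - cos(541/16)/4; F(-3/2) = -sqrt(222)/3 + 3*cos(27/16)/2 - cos(37/16)/4.
Integral = F(5/2) - F(-3/2) = -sqrt(510)/3 + cos(37/16)/4 + 3*cos(75/16)/2 - 3*cos(27/16)/2 - cos(541/16)/4 + sqrt(222)/3.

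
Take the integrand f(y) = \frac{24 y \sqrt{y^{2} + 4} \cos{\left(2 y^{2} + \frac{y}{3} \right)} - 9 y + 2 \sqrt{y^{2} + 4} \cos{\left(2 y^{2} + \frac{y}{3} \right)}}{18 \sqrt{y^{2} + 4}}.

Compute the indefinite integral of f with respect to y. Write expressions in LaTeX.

Since d/dy undoes antidifferentiation here, F'(y) = f(y) is required of F(y).
Check: d/dy[- \frac{\sqrt{y^{2} + 4}}{2} + \frac{\sin{\left(2 y^{2} + \frac{y}{3} \right)}}{3}] = \frac{24 y \sqrt{y^{2} + 4} \cos{\left(2 y^{2} + \frac{y}{3} \right)} - 9 y + 2 \sqrt{y^{2} + 4} \cos{\left(2 y^{2} + \frac{y}{3} \right)}}{18 \sqrt{y^{2} + 4}} = f(y).

F(y) = - \frac{\sqrt{y^{2} + 4}}{2} + \frac{\sin{\left(2 y^{2} + \frac{y}{3} \right)}}{3} + C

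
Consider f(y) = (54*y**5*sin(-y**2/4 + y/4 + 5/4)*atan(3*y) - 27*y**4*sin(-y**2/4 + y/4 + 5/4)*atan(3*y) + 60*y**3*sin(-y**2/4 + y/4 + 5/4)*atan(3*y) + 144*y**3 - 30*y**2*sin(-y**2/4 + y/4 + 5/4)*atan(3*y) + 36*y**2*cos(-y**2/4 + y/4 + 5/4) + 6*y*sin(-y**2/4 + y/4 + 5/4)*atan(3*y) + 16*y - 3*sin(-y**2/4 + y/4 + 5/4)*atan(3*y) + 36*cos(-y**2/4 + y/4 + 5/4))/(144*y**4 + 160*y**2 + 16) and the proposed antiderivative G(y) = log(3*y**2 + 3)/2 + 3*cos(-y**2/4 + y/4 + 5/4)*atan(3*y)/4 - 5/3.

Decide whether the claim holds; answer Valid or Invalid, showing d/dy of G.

Valid - differentiating G returns exactly f.

d/dy[G] = (54*y**5*sin(-y**2/4 + y/4 + 5/4)*atan(3*y) - 27*y**4*sin(-y**2/4 + y/4 + 5/4)*atan(3*y) + 60*y**3*sin(-y**2/4 + y/4 + 5/4)*atan(3*y) + 144*y**3 - 30*y**2*sin(-y**2/4 + y/4 + 5/4)*atan(3*y) + 36*y**2*cos(-y**2/4 + y/4 + 5/4) + 6*y*sin(-y**2/4 + y/4 + 5/4)*atan(3*y) + 16*y - 3*sin(-y**2/4 + y/4 + 5/4)*atan(3*y) + 36*cos(-y**2/4 + y/4 + 5/4))/(144*y**4 + 160*y**2 + 16)
This equals f(y) exactly, so the claim holds.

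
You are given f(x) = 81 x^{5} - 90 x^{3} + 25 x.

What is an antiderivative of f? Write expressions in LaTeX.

The substitution u = \frac{5}{3} - 3 x^{2} works: f is exactly (dF/du)*(du/dx) for that inner function.
Check: d/dx[\frac{27 x^{6}}{2} - \frac{45 x^{4}}{2} + \frac{25 x^{2}}{2}] = 81 x^{5} - 90 x^{3} + 25 x = f(x).

An antiderivative is F(x) = \frac{27 x^{6}}{2} - \frac{45 x^{4}}{2} + \frac{25 x^{2}}{2}.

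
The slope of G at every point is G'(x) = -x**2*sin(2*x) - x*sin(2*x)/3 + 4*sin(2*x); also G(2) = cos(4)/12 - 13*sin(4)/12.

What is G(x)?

The integrand splits into summands that can be handled one at a time.
A general antiderivative is x**2*cos(2*x)/2 - x*sin(2*x)/2 + x*cos(2*x)/6 - sin(2*x)/12 - 9*cos(2*x)/4 + C.
The condition gives C = cos(4)/12 - 13*sin(4)/12 - (cos(4)/12 - 13*sin(4)/12) = 0.
So G(x) = (6*x**2*cos(2*x) - 6*x*sin(2*x) + 2*x*cos(2*x) - sin(2*x) - 27*cos(2*x))/12.
Check: d/dx[(6*x**2*cos(2*x) - 6*x*sin(2*x) + 2*x*cos(2*x) - sin(2*x) - 27*cos(2*x))/12] = -x**2*sin(2*x) - x*sin(2*x)/3 + 4*sin(2*x) = G'(x).

G(x) = (6*x**2*cos(2*x) - 6*x*sin(2*x) + 2*x*cos(2*x) - sin(2*x) - 27*cos(2*x))/12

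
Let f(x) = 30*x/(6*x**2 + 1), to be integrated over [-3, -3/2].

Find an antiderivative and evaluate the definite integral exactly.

Antiderivative: F(x) = 5*log(2*x**2 + 1/3)/2; value = -5*log(55/3)/2 + 5*log(29/6)/2

The substitution u = 2*x**2 + 1/3 works: f is exactly (dF/du)*(du/dx) for that inner function.
F(x) = 5*log(2*x**2 + 1/3)/2 is an antiderivative of f.
Check: d/dx[5*log(2*x**2 + 1/3)/2] = 30*x/(6*x**2 + 1) = f(x).
F(-3/2) = 5*log(29/6)/2; F(-3) = 5*log(55/3)/2.
Integral = F(-3/2) - F(-3) = -5*log(55/3)/2 + 5*log(29/6)/2.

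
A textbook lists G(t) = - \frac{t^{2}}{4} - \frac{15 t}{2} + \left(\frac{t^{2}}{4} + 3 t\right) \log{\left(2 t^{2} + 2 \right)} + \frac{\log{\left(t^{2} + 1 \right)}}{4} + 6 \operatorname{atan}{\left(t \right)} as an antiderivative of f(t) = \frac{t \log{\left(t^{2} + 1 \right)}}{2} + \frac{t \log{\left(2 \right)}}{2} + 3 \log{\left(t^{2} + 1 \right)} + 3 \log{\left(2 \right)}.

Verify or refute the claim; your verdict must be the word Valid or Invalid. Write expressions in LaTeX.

d/dt[G] = \frac{t \log{\left(t^{2} + 1 \right)}}{2} + \frac{t \log{\left(2 \right)}}{2} + 3 \log{\left(t^{2} + 1 \right)} - \frac{3}{2} + 3 \log{\left(2 \right)}
d/dt[G] - f(t) = - \frac{3}{2} != 0.

Invalid: d/dt[G] - f = - \frac{3}{2}, which is not 0.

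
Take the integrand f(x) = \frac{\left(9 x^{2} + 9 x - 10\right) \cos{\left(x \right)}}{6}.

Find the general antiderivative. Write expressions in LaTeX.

F(x) = \frac{9 x^{2} \sin{\left(x \right)} + 9 x \sin{\left(x \right)} + 18 x \cos{\left(x \right)} - 28 \sin{\left(x \right)} + 9 \cos{\left(x \right)}}{6} + C

An antiderivative F(x) passes only if d/dx[F] lands on f(x) exactly.
Check: d/dx[\frac{9 x^{2} \sin{\left(x \right)} + 9 x \sin{\left(x \right)} + 18 x \cos{\left(x \right)} - 28 \sin{\left(x \right)} + 9 \cos{\left(x \right)}}{6}] = \frac{3 x^{2} \cos{\left(x \right)}}{2} + \frac{3 x \cos{\left(x \right)}}{2} - \frac{5 \cos{\left(x \right)}}{3}, which equals f(x).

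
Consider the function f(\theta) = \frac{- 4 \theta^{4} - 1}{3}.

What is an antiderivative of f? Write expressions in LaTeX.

A first test for any F(\theta): its \theta-derivative must equal f(\theta) identically.
Check: d/d\theta[\frac{\theta \left(- 4 \theta^{4} - 5\right)}{15}] = - \frac{4 \theta^{4}}{3} - \frac{1}{3}, which equals f(\theta).

An antiderivative is F(\theta) = \frac{\theta \left(- 4 \theta^{4} - 5\right)}{15}.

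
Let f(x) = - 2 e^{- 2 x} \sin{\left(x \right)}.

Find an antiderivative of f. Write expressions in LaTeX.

An antiderivative is F(x) = \frac{2 \left(2 \sin{\left(x \right)} + \cos{\left(x \right)}\right) e^{- 2 x}}{5}.

Since d/dx undoes antidifferentiation here, F'(x) = f(x) is required of F(x).
Check: d/dx[\frac{2 \left(2 \sin{\left(x \right)} + \cos{\left(x \right)}\right) e^{- 2 x}}{5}] = - 2 e^{- 2 x} \sin{\left(x \right)} = f(x).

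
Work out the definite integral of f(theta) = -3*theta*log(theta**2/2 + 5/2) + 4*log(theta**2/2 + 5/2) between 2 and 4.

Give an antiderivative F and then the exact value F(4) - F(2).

Integrate term by term and add the pieces.
F(theta) = (3*theta**2 + theta*(8 - 3*theta)*log(theta**2/2 + 5/2) - 16*theta - 15*log(theta**2 + 5) + 16*sqrt(5)*atan(sqrt(5)*theta/5))/2 is an antiderivative of f.
Check: d/dtheta[(3*theta**2 + theta*(8 - 3*theta)*log(theta**2/2 + 5/2) - 16*theta - 15*log(theta**2 + 5) + 16*sqrt(5)*atan(sqrt(5)*theta/5))/2] = -3*theta*log(theta**2 + 5) + 3*theta*log(2) + 4*log(theta**2 + 5) - 4*log(2), which equals f(theta).
F(4) = -15*log(21)/2 - 8*log(21/2) - 8 + 8*sqrt(5)*atan(4*sqrt(5)/5); F(2) = -15*log(9)/2 - 10 + 2*log(9/2) + 8*sqrt(5)*atan(2*sqrt(5)/5).
Integral = F(4) - F(2) = -15*log(21)/2 - 8*log(21/2) - 8*sqrt(5)*atan(2*sqrt(5)/5) - 2*log(9/2) + 2 + 15*log(9)/2 + 8*sqrt(5)*atan(4*sqrt(5)/5).

Antiderivative: F(theta) = (3*theta**2 + theta*(8 - 3*theta)*log(theta**2/2 + 5/2) - 16*theta - 15*log(theta**2 + 5) + 16*sqrt(5)*atan(sqrt(5)*theta/5))/2; value = -15*log(21)/2 - 8*log(21/2) - 8*sqrt(5)*atan(2*sqrt(5)/5) - 2*log(9/2) + 2 + 15*log(9)/2 + 8*sqrt(5)*atan(4*sqrt(5)/5)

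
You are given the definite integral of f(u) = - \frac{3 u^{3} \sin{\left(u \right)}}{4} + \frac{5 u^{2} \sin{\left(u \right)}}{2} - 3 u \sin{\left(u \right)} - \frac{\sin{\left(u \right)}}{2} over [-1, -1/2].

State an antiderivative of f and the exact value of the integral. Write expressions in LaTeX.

Integrate term by term and add the pieces.
F(u) = \frac{3 u^{3} \cos{\left(u \right)} - 9 u^{2} \sin{\left(u \right)} - 10 u^{2} \cos{\left(u \right)} + 20 u \sin{\left(u \right)} - 6 u \cos{\left(u \right)} + 6 \sin{\left(u \right)} + 22 \cos{\left(u \right)}}{4} is an antiderivative of f.
Check: d/du[\frac{3 u^{3} \cos{\left(u \right)} - 9 u^{2} \sin{\left(u \right)} - 10 u^{2} \cos{\left(u \right)} + 20 u \sin{\left(u \right)} - 6 u \cos{\left(u \right)} + 6 \sin{\left(u \right)} + 22 \cos{\left(u \right)}}{4}] = - \frac{3 u^{3} \sin{\left(u \right)}}{4} + \frac{5 u^{2} \sin{\left(u \right)}}{2} - 3 u \sin{\left(u \right)} - \frac{\sin{\left(u \right)}}{2} = f(u).
F(-1/2) = \frac{25 \sin{\left(\frac{1}{2} \right)}}{16} + \frac{177 \cos{\left(\frac{1}{2} \right)}}{32}; F(-1) = \frac{15 \cos{\left(1 \right)}}{4} + \frac{23 \sin{\left(1 \right)}}{4}.
Integral = F(-1/2) - F(-1) = - \frac{23 \sin{\left(1 \right)}}{4} - \frac{15 \cos{\left(1 \right)}}{4} + \frac{25 \sin{\left(\frac{1}{2} \right)}}{16} + \frac{177 \cos{\left(\frac{1}{2} \right)}}{32}.

Antiderivative: F(u) = \frac{3 u^{3} \cos{\left(u \right)} - 9 u^{2} \sin{\left(u \right)} - 10 u^{2} \cos{\left(u \right)} + 20 u \sin{\left(u \right)} - 6 u \cos{\left(u \right)} + 6 \sin{\left(u \right)} + 22 \cos{\left(u \right)}}{4}; value = - \frac{23 \sin{\left(1 \right)}}{4} - \frac{15 \cos{\left(1 \right)}}{4} + \frac{25 \sin{\left(\frac{1}{2} \right)}}{16} + \frac{177 \cos{\left(\frac{1}{2} \right)}}{32}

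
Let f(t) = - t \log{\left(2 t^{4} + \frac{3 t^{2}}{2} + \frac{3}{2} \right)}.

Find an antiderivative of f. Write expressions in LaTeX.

An antiderivative is F(t) = - \frac{8 t^{2} \log{\left(2 t^{4} + \frac{3 t^{2}}{2} + \frac{3}{2} \right)} - 16 t^{2} + 3 \log{\left(t^{4} + \frac{3 t^{2}}{4} + \frac{3}{4} \right)} + 2 \sqrt{39} \operatorname{atan}{\left(\frac{8 \sqrt{39} t^{2}}{39} + \frac{\sqrt{39}}{13} \right)}}{16}.

Whatever form F(t) takes, F'(t) = f(t) is non-negotiable.
Check: d/dt[- \frac{8 t^{2} \log{\left(2 t^{4} + \frac{3 t^{2}}{2} + \frac{3}{2} \right)} - 16 t^{2} + 3 \log{\left(t^{4} + \frac{3 t^{2}}{4} + \frac{3}{4} \right)} + 2 \sqrt{39} \operatorname{atan}{\left(\frac{8 \sqrt{39} t^{2}}{39} + \frac{\sqrt{39}}{13} \right)}}{16}] = - t \log{\left(2 t^{4} + \frac{3 t^{2}}{2} + \frac{3}{2} \right)} = f(t).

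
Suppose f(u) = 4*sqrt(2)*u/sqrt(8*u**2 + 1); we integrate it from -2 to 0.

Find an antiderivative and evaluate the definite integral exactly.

Antiderivative: F(u) = sqrt(2)*sqrt(8*u**2 + 1)/2; value = -sqrt(66)/2 + sqrt(2)/2

f matches the chain-rule pattern g'(h)*h' with inner function h(u) = 4*u**2 + 1/2; substituting w = h(u) collapses the integral.
F(u) = sqrt(2)*sqrt(8*u**2 + 1)/2 is an antiderivative of f.
Check: d/du[sqrt(2)*sqrt(8*u**2 + 1)/2] = 4*sqrt(2)*u/sqrt(8*u**2 + 1) = f(u).
F(0) = sqrt(2)/2; F(-2) = sqrt(66)/2.
Integral = F(0) - F(-2) = -sqrt(66)/2 + sqrt(2)/2.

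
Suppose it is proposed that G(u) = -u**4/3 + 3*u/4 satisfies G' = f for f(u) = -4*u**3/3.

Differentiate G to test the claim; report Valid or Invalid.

Invalid: d/du[G] - f = 3/4, which is not 0.

d/du[G] = 3/4 - 4*u**3/3
d/du[G] - f(u) = 3/4 != 0.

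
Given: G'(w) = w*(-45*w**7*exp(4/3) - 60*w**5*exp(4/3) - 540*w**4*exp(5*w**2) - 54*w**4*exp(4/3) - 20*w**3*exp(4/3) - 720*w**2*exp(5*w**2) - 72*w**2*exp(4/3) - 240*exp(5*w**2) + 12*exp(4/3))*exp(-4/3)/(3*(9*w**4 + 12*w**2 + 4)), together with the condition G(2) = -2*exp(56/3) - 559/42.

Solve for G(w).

Since d/dw undoes antidifferentiation here, G(w) must give back the stated G'(w).
A general antiderivative is -w**5/3 - w**2 - 2*exp(5*w**2 - 4/3) + 5/2 - 2/(3*w**2 + 2) + C.
The condition gives C = -2*exp(56/3) - 559/42 - (-2*exp(56/3) - 517/42) = -1.
So G(w) = -(6*w**7 + 4*w**5 + 18*w**4 + 36*w**2*exp(-4/3)*exp(5*w**2) - 15*w**2 + 24*exp(-4/3)*exp(5*w**2) - 6)/(6*(3*w**2 + 2)).
Check: d/dw[-(6*w**7 + 4*w**5 + 18*w**4 + 36*w**2*exp(-4/3)*exp(5*w**2) - 15*w**2 + 24*exp(-4/3)*exp(5*w**2) - 6)/(6*(3*w**2 + 2))] = (-45*w**8*exp(4/3) - 60*w**6*exp(4/3) - 540*w**5*exp(5*w**2) - 54*w**5*exp(4/3) - 20*w**4*exp(4/3) - 720*w**3*exp(5*w**2) - 72*w**3*exp(4/3) - 240*w*exp(5*w**2) + 12*w*exp(4/3))/(27*w**4*exp(4/3) + 36*w**2*exp(4/3) + 12*exp(4/3)), which equals G'(w).

G(w) = -(6*w**7 + 4*w**5 + 18*w**4 + 36*w**2*exp(-4/3)*exp(5*w**2) - 15*w**2 + 24*exp(-4/3)*exp(5*w**2) - 6)/(6*(3*w**2 + 2))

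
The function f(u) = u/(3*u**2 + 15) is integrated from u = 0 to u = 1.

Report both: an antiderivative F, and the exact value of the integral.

f matches the chain-rule pattern g'(h)*h' with inner function h(u) = u**2 + 5; substituting w = h(u) collapses the integral.
F(u) = log(u**2 + 5)/6 is an antiderivative of f.
Check: d/du[log(u**2 + 5)/6] = u/(3*u**2 + 15) = f(u).
F(1) = log(6)/6; F(0) = log(5)/6.
Integral = F(1) - F(0) = -log(5)/6 + log(6)/6.

Antiderivative: F(u) = log(u**2 + 5)/6; value = -log(5)/6 + log(6)/6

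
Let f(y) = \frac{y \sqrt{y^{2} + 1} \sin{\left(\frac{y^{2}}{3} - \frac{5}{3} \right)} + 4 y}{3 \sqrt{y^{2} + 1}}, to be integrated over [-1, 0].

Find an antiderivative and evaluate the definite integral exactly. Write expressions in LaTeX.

For F(y) to be correct the identity F'(y) - f(y) = 0 must hold.
F(y) = \frac{4 \sqrt{y^{2} + 1}}{3} - \frac{\cos{\left(\frac{y^{2}}{3} - \frac{5}{3} \right)}}{2} is an antiderivative of f.
Check: d/dy[\frac{4 \sqrt{y^{2} + 1}}{3} - \frac{\cos{\left(\frac{y^{2}}{3} - \frac{5}{3} \right)}}{2}] = \frac{y \sqrt{y^{2} + 1} \sin{\left(\frac{y^{2}}{3} - \frac{5}{3} \right)} + 4 y}{3 \sqrt{y^{2} + 1}} = f(y).
F(0) = \frac{4}{3} - \frac{\cos{\left(\frac{5}{3} \right)}}{2}; F(-1) = - \frac{\cos{\left(\frac{4}{3} \right)}}{2} + \frac{4 \sqrt{2}}{3}.
Integral = F(0) - F(-1) = - \frac{4 \sqrt{2}}{3} - \frac{\cos{\left(\frac{5}{3} \right)}}{2} + \frac{\cos{\left(\frac{4}{3} \right)}}{2} + \frac{4}{3}.

Antiderivative: F(y) = \frac{4 \sqrt{y^{2} + 1}}{3} - \frac{\cos{\left(\frac{y^{2}}{3} - \frac{5}{3} \right)}}{2}; value = - \frac{4 \sqrt{2}}{3} - \frac{\cos{\left(\frac{5}{3} \right)}}{2} + \frac{\cos{\left(\frac{4}{3} \right)}}{2} + \frac{4}{3}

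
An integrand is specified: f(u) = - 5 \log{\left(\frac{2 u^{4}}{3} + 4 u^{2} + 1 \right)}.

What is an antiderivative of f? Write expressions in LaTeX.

Check any antiderivative F(u) by computing F'(u) and comparing it with f(u).
Check: d/du[\frac{\sqrt{2} \left(- 5 \sqrt{2} u \log{\left(\frac{2 u^{4}}{3} + 4 u^{2} + 1 \right)} + 20 \sqrt{2} u - 10 \sqrt{6 - \sqrt{30}} \operatorname{atan}{\left(\frac{\sqrt{2} u}{\sqrt{6 - \sqrt{30}}} \right)} - 10 \sqrt{\sqrt{30} + 6} \operatorname{atan}{\left(\frac{\sqrt{2} u}{\sqrt{\sqrt{30} + 6}} \right)}\right)}{2}] = - 5 \log{\left(\frac{2 u^{4}}{3} + 4 u^{2} + 1 \right)} = f(u).

An antiderivative is F(u) = \frac{\sqrt{2} \left(- 5 \sqrt{2} u \log{\left(\frac{2 u^{4}}{3} + 4 u^{2} + 1 \right)} + 20 \sqrt{2} u - 10 \sqrt{6 - \sqrt{30}} \operatorname{atan}{\left(\frac{\sqrt{2} u}{\sqrt{6 - \sqrt{30}}} \right)} - 10 \sqrt{\sqrt{30} + 6} \operatorname{atan}{\left(\frac{\sqrt{2} u}{\sqrt{\sqrt{30} + 6}} \right)}\right)}{2}.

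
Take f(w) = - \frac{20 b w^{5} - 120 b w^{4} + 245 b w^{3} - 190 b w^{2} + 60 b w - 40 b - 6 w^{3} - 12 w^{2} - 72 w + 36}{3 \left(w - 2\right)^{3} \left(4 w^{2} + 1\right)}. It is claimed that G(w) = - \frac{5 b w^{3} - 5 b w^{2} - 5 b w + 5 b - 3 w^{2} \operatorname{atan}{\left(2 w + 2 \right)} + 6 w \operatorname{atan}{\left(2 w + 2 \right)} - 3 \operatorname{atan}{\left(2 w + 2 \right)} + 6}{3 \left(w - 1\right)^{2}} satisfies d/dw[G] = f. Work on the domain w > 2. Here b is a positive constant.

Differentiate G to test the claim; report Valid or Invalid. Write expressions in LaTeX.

Invalid: d/dw[G] - f = \frac{- 16 w^{7} - 56 w^{6} - 264 w^{5} + 1160 w^{4} - 680 w^{3} - 396 w^{2} + 116 w - 204}{16 w^{10} - 112 w^{9} + 264 w^{8} - 160 w^{7} - 235 w^{6} + 243 w^{5} + 221 w^{4} - 395 w^{3} + 234 w^{2} - 116 w + 40}, which is not 0.

d/dw[G] = \frac{- 20 b w^{5} + 20 b w^{4} + 35 b w^{3} - 25 b w^{2} - 35 b w + 25 b + 6 w^{3} + 30 w^{2} + 114 w + 54}{12 w^{5} - 12 w^{4} - 21 w^{3} + 15 w^{2} + 21 w - 15}
d/dw[G] - f(w) = \frac{- 16 w^{7} - 56 w^{6} - 264 w^{5} + 1160 w^{4} - 680 w^{3} - 396 w^{2} + 116 w - 204}{16 w^{10} - 112 w^{9} + 264 w^{8} - 160 w^{7} - 235 w^{6} + 243 w^{5} + 221 w^{4} - 395 w^{3} + 234 w^{2} - 116 w + 40} != 0.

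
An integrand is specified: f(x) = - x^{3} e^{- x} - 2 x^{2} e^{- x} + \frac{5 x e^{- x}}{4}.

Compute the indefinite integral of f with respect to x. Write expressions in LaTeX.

F(x) = \frac{\left(4 x^{3} + 20 x^{2} + 35 x + 35\right) e^{- x}}{4} + C

Recognize the product-rule pattern: f = u'v + uv' with u = x^{3} + 5 x^{2} + \frac{35 x}{4} + \frac{35}{4}, v = e^{- x}, so integration by parts undoes it.
Check: d/dx[\frac{\left(4 x^{3} + 20 x^{2} + 35 x + 35\right) e^{- x}}{4}] = \frac{\left(- 4 x^{3} - 8 x^{2} + 5 x\right) e^{- x}}{4}, which equals f(x).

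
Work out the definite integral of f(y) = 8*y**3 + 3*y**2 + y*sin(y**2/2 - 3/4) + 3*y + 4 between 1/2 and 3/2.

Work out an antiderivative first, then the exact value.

The integrand splits into summands that can be handled one at a time.
F(y) = 2*y**4 + y**3 + 3*y**2/2 + 4*y - cos(y**2/2 - 3/4) is an antiderivative of f.
Check: d/dy[2*y**4 + y**3 + 3*y**2/2 + 4*y - cos(y**2/2 - 3/4)] = 8*y**3 + 3*y**2 + y*sin(y**2/2 - 3/4) + 3*y + 4 = f(y).
F(3/2) = 183/8 - cos(3/8); F(1/2) = 21/8 - cos(5/8).
Integral = F(3/2) - F(1/2) = -cos(3/8) + cos(5/8) + 81/4.

Antiderivative: F(y) = 2*y**4 + y**3 + 3*y**2/2 + 4*y - cos(y**2/2 - 3/4); value = -cos(3/8) + cos(5/8) + 81/4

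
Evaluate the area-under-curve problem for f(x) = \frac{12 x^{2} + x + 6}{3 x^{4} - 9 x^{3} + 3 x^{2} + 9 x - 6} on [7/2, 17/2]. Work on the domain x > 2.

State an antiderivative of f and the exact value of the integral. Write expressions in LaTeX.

The denominator factors as 3 \left(x - 2\right) \left(x - 1\right)^{2} \left(x + 1\right); partial fractions split f into directly integrable pieces: - \frac{17}{36 \left(x + 1\right)} - \frac{23}{4 \left(x - 1\right)} - \frac{19}{6 \left(x - 1\right)^{2}} + \frac{56}{9 \left(x - 2\right)}.
F(x) = - \frac{- 224 x \log{\left(x - 2 \right)} + 207 x \log{\left(x - 1 \right)} + 17 x \log{\left(x + 1 \right)} + 224 \log{\left(x - 2 \right)} - 207 \log{\left(x - 1 \right)} - 17 \log{\left(x + 1 \right)} - 114}{36 \left(x - 1\right)} is an antiderivative of f.
Check: d/dx[- \frac{- 224 x \log{\left(x - 2 \right)} + 207 x \log{\left(x - 1 \right)} + 17 x \log{\left(x + 1 \right)} + 224 \log{\left(x - 2 \right)} - 207 \log{\left(x - 1 \right)} - 17 \log{\left(x + 1 \right)} - 114}{36 \left(x - 1\right)}] = \frac{12 x^{2} + x + 6}{3 x^{4} - 9 x^{3} + 3 x^{2} + 9 x - 6} = f(x).
F(17/2) = - \frac{23 \log{\left(\frac{15}{2} \right)}}{4} - \frac{17 \log{\left(\frac{19}{2} \right)}}{36} + \frac{19}{45} + \frac{56 \log{\left(\frac{13}{2} \right)}}{9}; F(7/2) = - \frac{23 \log{\left(\frac{5}{2} \right)}}{4} - \frac{17 \log{\left(\frac{9}{2} \right)}}{36} + \frac{19}{15} + \frac{56 \log{\left(\frac{3}{2} \right)}}{9}.
Integral = F(17/2) - F(7/2) = - \frac{23 \log{\left(\frac{15}{2} \right)}}{4} - \frac{56 \log{\left(\frac{3}{2} \right)}}{9} - \frac{17 \log{\left(\frac{19}{2} \right)}}{36} - \frac{38}{45} + \frac{17 \log{\left(\frac{9}{2} \right)}}{36} + \frac{23 \log{\left(\frac{5}{2} \right)}}{4} + \frac{56 \log{\left(\frac{13}{2} \right)}}{9}.

Antiderivative: F(x) = - \frac{- 224 x \log{\left(x - 2 \right)} + 207 x \log{\left(x - 1 \right)} + 17 x \log{\left(x + 1 \right)} + 224 \log{\left(x - 2 \right)} - 207 \log{\left(x - 1 \right)} - 17 \log{\left(x + 1 \right)} - 114}{36 \left(x - 1\right)}; value = - \frac{23 \log{\left(\frac{15}{2} \right)}}{4} - \frac{56 \log{\left(\frac{3}{2} \right)}}{9} - \frac{17 \log{\left(\frac{19}{2} \right)}}{36} - \frac{38}{45} + \frac{17 \log{\left(\frac{9}{2} \right)}}{36} + \frac{23 \log{\left(\frac{5}{2} \right)}}{4} + \frac{56 \log{\left(\frac{13}{2} \right)}}{9}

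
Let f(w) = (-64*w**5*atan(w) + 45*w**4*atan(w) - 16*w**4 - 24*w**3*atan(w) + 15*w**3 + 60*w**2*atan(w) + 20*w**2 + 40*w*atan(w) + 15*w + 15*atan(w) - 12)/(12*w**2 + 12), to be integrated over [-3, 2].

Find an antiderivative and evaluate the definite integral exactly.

Antiderivative: F(w) = -4*w**4*atan(w)/3 + 5*w**3*atan(w)/4 + 5*w**2*atan(w)/3 + 5*w*atan(w)/4 - atan(w); value = -263*atan(3)/2 - 19*atan(2)/6

Recognize the product-rule pattern: f = u'v + uv' with u = -4*w**4/3 + 5*w**3/4 + 5*w**2/3 + 5*w/4 - 1, v = atan(w), so integration by parts undoes it.
F(w) = -4*w**4*atan(w)/3 + 5*w**3*atan(w)/4 + 5*w**2*atan(w)/3 + 5*w*atan(w)/4 - atan(w) is an antiderivative of f.
Check: d/dw[-4*w**4*atan(w)/3 + 5*w**3*atan(w)/4 + 5*w**2*atan(w)/3 + 5*w*atan(w)/4 - atan(w)] = (-64*w**5*atan(w) + 45*w**4*atan(w) - 16*w**4 - 24*w**3*atan(w) + 15*w**3 + 60*w**2*atan(w) + 20*w**2 + 40*w*atan(w) + 15*w + 15*atan(w) - 12)/(12*w**2 + 12) = f(w).
F(2) = -19*atan(2)/6; F(-3) = 263*atan(3)/2.
Integral = F(2) - F(-3) = -263*atan(3)/2 - 19*atan(2)/6.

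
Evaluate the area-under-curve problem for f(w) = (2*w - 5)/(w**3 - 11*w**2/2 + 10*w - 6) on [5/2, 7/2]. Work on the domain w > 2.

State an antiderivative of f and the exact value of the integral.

The denominator factors as (w - 2)**2*(2*w - 3); partial fractions split f into directly integrable pieces: -16/(2*w - 3) + 8/(w - 2) - 2/(w - 2)**2.
F(w) = 8*log(w - 2) - 8*log(w - 3/2) + 2/(w - 2) is an antiderivative of f.
Check: d/dw[8*log(w - 2) - 8*log(w - 3/2) + 2/(w - 2)] = (4*w - 10)/(2*w**3 - 11*w**2 + 20*w - 12), which equals f(w).
F(7/2) = -8*log(2) + 4/3 + 8*log(3/2); F(5/2) = 4 - 8*log(2).
Integral = F(7/2) - F(5/2) = -8/3 + 8*log(3/2).

Antiderivative: F(w) = 8*log(w - 2) - 8*log(w - 3/2) + 2/(w - 2); value = -8/3 + 8*log(3/2)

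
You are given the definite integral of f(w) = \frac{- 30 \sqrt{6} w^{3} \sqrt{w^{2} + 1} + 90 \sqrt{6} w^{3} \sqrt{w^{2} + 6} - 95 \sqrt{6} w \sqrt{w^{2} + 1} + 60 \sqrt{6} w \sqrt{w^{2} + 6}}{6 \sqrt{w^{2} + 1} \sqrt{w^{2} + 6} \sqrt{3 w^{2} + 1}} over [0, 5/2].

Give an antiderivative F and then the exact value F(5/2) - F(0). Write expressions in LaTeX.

f has the shape u'v + uv' for u = \frac{5 \sqrt{2 w^{2} + \frac{2}{3}}}{2} and v = 3 \sqrt{w^{2} + 1} - \sqrt{w^{2} + 6} — it is the derivative of the product u*v.
F(w) = \frac{5 \sqrt{6} \sqrt{3 w^{2} + 1} \left(3 \sqrt{w^{2} + 1} - \sqrt{w^{2} + 6}\right)}{6} is an antiderivative of f.
Check: d/dw[\frac{5 \sqrt{6} \sqrt{3 w^{2} + 1} \left(3 \sqrt{w^{2} + 1} - \sqrt{w^{2} + 6}\right)}{6}] = \frac{- 30 \sqrt{6} w^{3} \sqrt{w^{2} + 1} + 90 \sqrt{6} w^{3} \sqrt{w^{2} + 6} - 95 \sqrt{6} w \sqrt{w^{2} + 1} + 60 \sqrt{6} w \sqrt{w^{2} + 6}}{6 \sqrt{w^{2} + 1} \sqrt{w^{2} + 6} \sqrt{3 w^{2} + 1}} = f(w).
F(5/2) = - \frac{35 \sqrt{474}}{24} + \frac{5 \sqrt{13746}}{8}; F(0) = -5 + \frac{5 \sqrt{6}}{2}.
Integral = F(5/2) - F(0) = - \frac{35 \sqrt{474}}{24} - \frac{5 \sqrt{6}}{2} + 5 + \frac{5 \sqrt{13746}}{8}.

Antiderivative: F(w) = \frac{5 \sqrt{6} \sqrt{3 w^{2} + 1} \left(3 \sqrt{w^{2} + 1} - \sqrt{w^{2} + 6}\right)}{6}; value = - \frac{35 \sqrt{474}}{24} - \frac{5 \sqrt{6}}{2} + 5 + \frac{5 \sqrt{13746}}{8}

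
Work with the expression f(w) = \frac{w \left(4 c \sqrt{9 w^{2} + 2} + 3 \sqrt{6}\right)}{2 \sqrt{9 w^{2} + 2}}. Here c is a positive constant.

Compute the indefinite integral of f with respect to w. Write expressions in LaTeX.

F(w) = c w^{2} + \frac{\sqrt{6} \sqrt{9 w^{2} + 2}}{6} + C

Any candidate F(w) must reproduce f(w) exactly when differentiated.
Check: d/dw[c w^{2} + \frac{\sqrt{6} \sqrt{9 w^{2} + 2}}{6}] = \frac{4 c w \sqrt{9 w^{2} + 2} + 3 \sqrt{6} w}{2 \sqrt{9 w^{2} + 2}}, which equals f(w).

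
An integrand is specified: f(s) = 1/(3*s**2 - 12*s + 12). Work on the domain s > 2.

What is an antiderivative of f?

An antiderivative is F(s) = -1/(3*(s - 2)).

For F(s) to be correct the identity F'(s) - f(s) = 0 must hold.
Check: d/ds[-1/(3*(s - 2))] = 1/(3*s**2 - 12*s + 12) = f(s).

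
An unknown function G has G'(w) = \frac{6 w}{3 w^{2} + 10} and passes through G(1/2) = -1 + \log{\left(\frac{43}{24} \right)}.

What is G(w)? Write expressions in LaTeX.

G'(w) matches the chain-rule pattern g'(h)*h' with inner function h(w) = \frac{w^{2}}{2} + \frac{5}{3}; substituting u = h(w) collapses the integral.
A general antiderivative is \log{\left(\frac{w^{2}}{2} + \frac{5}{3} \right)} + C.
The condition gives C = -1 + \log{\left(\frac{43}{24} \right)} - (\log{\left(\frac{43}{24} \right)}) = -1.
So G(w) = \log{\left(\frac{w^{2}}{2} + \frac{5}{3} \right)} - 1.
Check: d/dw[\log{\left(\frac{w^{2}}{2} + \frac{5}{3} \right)} - 1] = \frac{6 w}{3 w^{2} + 10} = G'(w).

G(w) = \log{\left(\frac{w^{2}}{2} + \frac{5}{3} \right)} - 1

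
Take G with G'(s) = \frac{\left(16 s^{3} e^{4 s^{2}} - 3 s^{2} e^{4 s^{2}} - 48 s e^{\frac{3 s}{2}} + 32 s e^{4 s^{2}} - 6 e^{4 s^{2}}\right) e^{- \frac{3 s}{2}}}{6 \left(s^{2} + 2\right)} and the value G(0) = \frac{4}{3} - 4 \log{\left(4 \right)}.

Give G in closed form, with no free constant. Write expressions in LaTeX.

Differentiate the proposed G(s) back; it has to land on the given G'(s).
A general antiderivative is \frac{e^{4 s^{2} - \frac{3 s}{2}}}{3} - 4 \log{\left(2 s^{2} + 4 \right)} + C.
The condition gives C = \frac{4}{3} - 4 \log{\left(4 \right)} - (\frac{1}{3} - 4 \log{\left(4 \right)}) = 1.
So G(s) = \frac{e^{4 s^{2} - \frac{3 s}{2}} - 12 \log{\left(2 s^{2} + 4 \right)} + 3}{3}.
Check: d/ds[\frac{e^{4 s^{2} - \frac{3 s}{2}} - 12 \log{\left(2 s^{2} + 4 \right)} + 3}{3}] = \frac{16 s^{3} e^{- \frac{3 s}{2}} e^{4 s^{2}} - 3 s^{2} e^{- \frac{3 s}{2}} e^{4 s^{2}} - 48 s + 32 s e^{- \frac{3 s}{2}} e^{4 s^{2}} - 6 e^{- \frac{3 s}{2}} e^{4 s^{2}}}{6 s^{2} + 12}, which equals G'(s).

G(s) = \frac{e^{4 s^{2} - \frac{3 s}{2}} - 12 \log{\left(2 s^{2} + 4 \right)} + 3}{3}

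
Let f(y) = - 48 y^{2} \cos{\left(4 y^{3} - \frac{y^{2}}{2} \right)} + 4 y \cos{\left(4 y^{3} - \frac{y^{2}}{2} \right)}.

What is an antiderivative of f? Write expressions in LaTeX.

An antiderivative is F(y) = - 4 \sin{\left(4 y^{3} - \frac{y^{2}}{2} \right)}.

f matches the chain-rule pattern g'(h)*h' with inner function h(y) = 4 y^{3} - \frac{y^{2}}{2}; substituting u = h(y) collapses the integral.
Check: d/dy[- 4 \sin{\left(4 y^{3} - \frac{y^{2}}{2} \right)}] = - 48 y^{2} \cos{\left(4 y^{3} - \frac{y^{2}}{2} \right)} + 4 y \cos{\left(4 y^{3} - \frac{y^{2}}{2} \right)} = f(y).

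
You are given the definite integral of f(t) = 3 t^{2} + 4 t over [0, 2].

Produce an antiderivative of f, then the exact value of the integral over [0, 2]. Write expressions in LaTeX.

The integrand splits into summands that can be handled one at a time.
F(t) = t^{2} \left(t + 2\right) is an antiderivative of f.
Check: d/dt[t^{2} \left(t + 2\right)] = 3 t^{2} + 4 t = f(t).
F(2) = 16; F(0) = 0.
Integral = F(2) - F(0) = 16.

Antiderivative: F(t) = t^{2} \left(t + 2\right); value = 16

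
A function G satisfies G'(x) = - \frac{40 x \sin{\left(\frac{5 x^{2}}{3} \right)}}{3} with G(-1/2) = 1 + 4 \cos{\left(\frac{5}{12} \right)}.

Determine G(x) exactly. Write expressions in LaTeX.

The substitution u = \frac{5 x^{2}}{3} works: G'(x) is exactly (dG/du)*(du/dx) for that inner function.
A general antiderivative is 4 \cos{\left(\frac{5 x^{2}}{3} \right)} + C.
The condition gives C = 1 + 4 \cos{\left(\frac{5}{12} \right)} - (4 \cos{\left(\frac{5}{12} \right)}) = 1.
So G(x) = 4 \cos{\left(\frac{5 x^{2}}{3} \right)} + 1.
Check: d/dx[4 \cos{\left(\frac{5 x^{2}}{3} \right)} + 1] = - \frac{40 x \sin{\left(\frac{5 x^{2}}{3} \right)}}{3} = G'(x).

G(x) = 4 \cos{\left(\frac{5 x^{2}}{3} \right)} + 1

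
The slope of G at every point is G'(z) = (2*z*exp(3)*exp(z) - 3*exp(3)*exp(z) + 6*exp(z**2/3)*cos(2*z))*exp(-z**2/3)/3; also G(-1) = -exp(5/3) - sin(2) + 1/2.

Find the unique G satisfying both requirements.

Any candidate G(z) must reproduce the stated G'(z) exactly.
A general antiderivative is -exp(-z**2/3 + z + 3) + sin(2*z) + C.
The condition gives C = -exp(5/3) - sin(2) + 1/2 - (-exp(5/3) - sin(2)) = 1/2.
So G(z) = -exp(3)*exp(z)*exp(-z**2/3) + sin(2*z) + 1/2.
Check: d/dz[-exp(3)*exp(z)*exp(-z**2/3) + sin(2*z) + 1/2] = (2*z*exp(3)*exp(z) - 3*exp(3)*exp(z) + 6*exp(z**2/3)*cos(2*z))*exp(-z**2/3)/3 = G'(z).

G(z) = -exp(3)*exp(z)*exp(-z**2/3) + sin(2*z) + 1/2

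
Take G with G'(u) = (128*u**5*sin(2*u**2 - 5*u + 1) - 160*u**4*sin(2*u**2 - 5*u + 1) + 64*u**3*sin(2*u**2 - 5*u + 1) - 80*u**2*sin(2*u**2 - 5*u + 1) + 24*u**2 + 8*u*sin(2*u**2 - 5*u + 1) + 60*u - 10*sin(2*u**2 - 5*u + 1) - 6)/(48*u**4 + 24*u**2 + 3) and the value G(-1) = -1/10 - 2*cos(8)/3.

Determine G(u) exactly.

G(u) = (-12*u - 4*(4*u**2 + 1)*cos(2*u**2 - 5*u + 1) - 15)/(6*(4*u**2 + 1))

Since d/du undoes antidifferentiation here, G(u) must give back the stated G'(u).
A general antiderivative is (-u - 5/4)/(2*u**2 + 1/2) - 2*cos(2*u**2 - 5*u + 1)/3 + C.
The condition gives C = -1/10 - 2*cos(8)/3 - (-1/10 - 2*cos(8)/3) = 0.
So G(u) = (-12*u - 4*(4*u**2 + 1)*cos(2*u**2 - 5*u + 1) - 15)/(6*(4*u**2 + 1)).
Check: d/du[(-12*u - 4*(4*u**2 + 1)*cos(2*u**2 - 5*u + 1) - 15)/(6*(4*u**2 + 1))] = (128*u**5*sin(2*u**2 - 5*u + 1) - 160*u**4*sin(2*u**2 - 5*u + 1) + 64*u**3*sin(2*u**2 - 5*u + 1) - 80*u**2*sin(2*u**2 - 5*u + 1) + 24*u**2 + 8*u*sin(2*u**2 - 5*u + 1) + 60*u - 10*sin(2*u**2 - 5*u + 1) - 6)/(48*u**4 + 24*u**2 + 3) = G'(u).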